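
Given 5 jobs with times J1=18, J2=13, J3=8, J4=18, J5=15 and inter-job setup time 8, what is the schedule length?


Makespan = Σ processing + (n-1) × setup
= (18 + 13 + 8 + 18 + 15) + (5-1)×8
= 72 + 32
= 104 time units


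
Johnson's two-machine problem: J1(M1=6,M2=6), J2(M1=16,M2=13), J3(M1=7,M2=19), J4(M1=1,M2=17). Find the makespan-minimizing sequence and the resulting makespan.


Johnson's rule:
Group 1 (M1≤M2, sort by M1): ['J4', 'J1', 'J3']
Group 2 (M1>M2, sort desc M2): ['J2']
Sequence: J4 → J1 → J3 → J2
Makespan calculation:
  J4: M1 done=1, M2 done=18
  J1: M1 done=7, M2 done=24
  J3: M1 done=14, M2 done=43
  J2: M1 done=30, M2 done=56
= Sequence: J4 → J1 → J3 → J2, Makespan: 56


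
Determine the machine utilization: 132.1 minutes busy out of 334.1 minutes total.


Utilization = busy / total × 100
= 132.1 / 334.1 × 100
= 39.5%


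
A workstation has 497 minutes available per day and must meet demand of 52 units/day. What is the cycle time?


Cycle time = available time / demand
= 497 / 52
= 9.56 min/unit


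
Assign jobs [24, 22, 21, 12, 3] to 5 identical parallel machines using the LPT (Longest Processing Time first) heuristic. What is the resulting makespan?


Jobs (LPT sorted): [24, 22, 21, 12, 3]
Machines: 5
  J=24 → Machine 1 (load: 0+24=24)
  J=22 → Machine 2 (load: 0+22=22)
  J=21 → Machine 3 (load: 0+21=21)
  J=12 → Machine 4 (load: 0+12=12)
  J=3 → Machine 5 (load: 0+3=3)
Machine loads: [24, 22, 21, 12, 3]
Makespan = max = 24 time units


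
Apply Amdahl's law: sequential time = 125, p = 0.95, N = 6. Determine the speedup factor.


Amdahl's law: T_p = T × ((1-p) + p/N)
= 125 × ((1-0.95) + 0.95/6)
= 125 × (0.05 + 0.1583)
= 125 × 0.2083
= 26.04
Speedup = 125/26.04
= 4.80×


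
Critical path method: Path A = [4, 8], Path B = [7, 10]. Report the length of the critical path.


Path A: 4 + 8 = 12
Path B: 7 + 10 = 17
Critical path = longest = max(12, 17)
= 17 (Path B)


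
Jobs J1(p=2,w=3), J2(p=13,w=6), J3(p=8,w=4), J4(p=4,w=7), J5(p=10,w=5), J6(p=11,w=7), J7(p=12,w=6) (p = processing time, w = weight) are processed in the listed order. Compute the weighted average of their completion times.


Completion times:
  J1: C=2, w×C=3×2=6
  J2: C=15, w×C=6×15=90
  J3: C=23, w×C=4×23=92
  J4: C=27, w×C=7×27=189
  J5: C=37, w×C=5×37=185
  J6: C=48, w×C=7×48=336
  J7: C=60, w×C=6×60=360
Sum w×C = 1258
Sum w = 38
Weighted avg = 1258/38
= 33.11


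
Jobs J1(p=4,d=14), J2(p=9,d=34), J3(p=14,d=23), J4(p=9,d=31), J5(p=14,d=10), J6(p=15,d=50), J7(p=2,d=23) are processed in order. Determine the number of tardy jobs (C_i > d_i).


Completion vs due date:
  J1: C=4, d=14 → on time
  J2: C=13, d=34 → on time
  J3: C=27, d=23 → TARDY
  J4: C=36, d=31 → TARDY
  J5: C=50, d=10 → TARDY
  J6: C=65, d=50 → TARDY
  J7: C=67, d=23 → TARDY
Tardy jobs: J3, J4, J5, J6, J7
Count = 5


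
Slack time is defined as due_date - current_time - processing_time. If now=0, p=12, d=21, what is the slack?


Slack = due - current_time - processing
= 21 - 0 - 12
= 9


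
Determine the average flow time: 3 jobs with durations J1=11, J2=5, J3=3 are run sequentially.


Completion times:
  J1: completes at 11
  J2: completes at 16
  J3: completes at 19
Sum = 46
Average = 46/3
= 15.33


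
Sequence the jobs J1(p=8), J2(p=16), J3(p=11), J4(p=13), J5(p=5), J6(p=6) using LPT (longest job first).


LPT: sort by longest processing time first
  J2: p=16
  J4: p=13
  J3: p=11
  J1: p=8
  J6: p=6
  J5: p=5
Order: J2 → J4 → J3 → J1 → J6 → J5


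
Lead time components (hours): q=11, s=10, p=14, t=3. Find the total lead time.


Lead time = queue + setup + processing + transit
= 11 + 10 + 14 + 3
= 38 hours


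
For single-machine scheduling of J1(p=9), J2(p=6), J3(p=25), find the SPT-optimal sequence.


SPT: sort by shortest processing time
  J2: p=6
  J1: p=9
  J3: p=25
Order: J2 → J1 → J3


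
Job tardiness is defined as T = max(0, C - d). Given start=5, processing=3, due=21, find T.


Completion = start + processing = 5 + 3 = 8
Tardiness = max(0, C - d) = max(0, 8 - 21)
= max(0, -13)
= 0


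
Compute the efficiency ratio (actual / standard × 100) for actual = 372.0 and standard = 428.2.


Efficiency = (actual / standard) × 100
= (372.0 / 428.2) × 100
= 86.9%


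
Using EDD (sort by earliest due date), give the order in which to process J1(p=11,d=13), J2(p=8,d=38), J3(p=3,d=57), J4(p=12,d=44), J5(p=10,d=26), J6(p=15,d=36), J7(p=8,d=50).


EDD: sort by earliest due date
  J1: d=13, p=11
  J5: d=26, p=10
  J6: d=36, p=15
  J2: d=38, p=8
  J4: d=44, p=12
  J7: d=50, p=8
  J3: d=57, p=3
Order: J1 → J5 → J6 → J2 → J4 → J7 → J3


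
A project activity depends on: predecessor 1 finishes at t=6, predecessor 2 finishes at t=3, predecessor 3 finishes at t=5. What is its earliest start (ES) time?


ES = max of all predecessor completion times
Predecessors: [6, 3, 5]
ES = max(6, 3, 5)
= 6


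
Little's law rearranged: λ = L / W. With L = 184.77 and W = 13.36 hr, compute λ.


Little's law: L = λW → λ = L / W
= 184.77 / 13.36
= 13.83 per hour


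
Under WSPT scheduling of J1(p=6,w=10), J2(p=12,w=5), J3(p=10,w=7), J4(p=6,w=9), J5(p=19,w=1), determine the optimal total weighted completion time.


WSPT order (by p/w): J1 → J4 → J3 → J2 → J5
  J1: C=6, w·C=10×6=60
  J4: C=12, w·C=9×12=108
  J3: C=22, w·C=7×22=154
  J2: C=34, w·C=5×34=170
  J5: C=53, w·C=1×53=53
Σ w·C = 545
= 545


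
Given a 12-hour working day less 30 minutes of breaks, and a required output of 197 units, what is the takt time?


Available = 12×60 - 30 = 690 min
Takt time = 690 / 197
= 3.50 min/unit


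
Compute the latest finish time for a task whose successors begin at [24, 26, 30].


LF = min of all successor start times
Successors start at: [24, 26, 30]
LF = min(24, 26, 30)
= 24


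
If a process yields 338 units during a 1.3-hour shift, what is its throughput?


Throughput = units / time
= 338 / 1.3
= 260.0 units/hour


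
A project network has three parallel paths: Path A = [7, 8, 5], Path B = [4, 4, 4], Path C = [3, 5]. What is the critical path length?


Path A: 7 + 8 + 5 = 20
Path B: 4 + 4 + 4 = 12
Path C: 3 + 5 = 8
Critical path = longest = max(20, 12, 8)
= 20 (Path A)


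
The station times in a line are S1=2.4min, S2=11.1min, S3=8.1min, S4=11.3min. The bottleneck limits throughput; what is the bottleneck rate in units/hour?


Bottleneck = longest station time
Station times: [2.4, 11.1, 8.1, 11.3]
Max = 11.3 min
Rate = 60 / 11.3
= 5.31 units/hour (bottleneck: 11.3min)


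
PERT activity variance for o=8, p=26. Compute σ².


σ² = ((p - o) / 6)² = (p - o)² / 36
= (26 - 8)² / 36
= 18² / 36
= 324 / 36
= 9.0000


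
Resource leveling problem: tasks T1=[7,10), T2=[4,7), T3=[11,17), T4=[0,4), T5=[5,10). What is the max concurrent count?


Check each time point for overlaps:
  t=5: 2 tasks active (T2, T5)
Max concurrent = 2


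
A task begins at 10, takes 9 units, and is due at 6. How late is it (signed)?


Completion = 10 + 9 = 19
Lateness = C - d = 19 - 6
= 13


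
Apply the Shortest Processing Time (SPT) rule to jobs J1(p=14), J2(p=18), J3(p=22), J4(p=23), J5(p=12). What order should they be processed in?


SPT: sort by shortest processing time
  J5: p=12
  J1: p=14
  J2: p=18
  J3: p=22
  J4: p=23
Order: J5 → J1 → J2 → J3 → J4


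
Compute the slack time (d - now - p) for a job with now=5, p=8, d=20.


Slack = due - current_time - processing
= 20 - 5 - 8
= 7


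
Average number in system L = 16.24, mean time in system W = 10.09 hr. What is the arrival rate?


Little's law: L = λW → λ = L / W
= 16.24 / 10.09
= 1.61 per hour


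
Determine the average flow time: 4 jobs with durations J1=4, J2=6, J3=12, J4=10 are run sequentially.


Completion times:
  J1: completes at 4
  J2: completes at 10
  J3: completes at 22
  J4: completes at 32
Sum = 68
Average = 68/4
= 17.00


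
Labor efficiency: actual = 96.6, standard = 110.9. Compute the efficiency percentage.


Efficiency = (actual / standard) × 100
= (96.6 / 110.9) × 100
= 87.1%


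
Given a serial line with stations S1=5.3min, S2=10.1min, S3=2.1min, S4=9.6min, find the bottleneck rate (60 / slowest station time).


Bottleneck = longest station time
Station times: [5.3, 10.1, 2.1, 9.6]
Max = 10.1 min
Rate = 60 / 10.1
= 5.94 units/hour (bottleneck: 10.1min)


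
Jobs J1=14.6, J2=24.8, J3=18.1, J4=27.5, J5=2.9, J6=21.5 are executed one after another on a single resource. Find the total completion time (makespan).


Sequential makespan: sum all processing times
= 14.6 + 24.8 + 18.1 + 27.5 + 2.9 + 21.5
= 109.4 time units


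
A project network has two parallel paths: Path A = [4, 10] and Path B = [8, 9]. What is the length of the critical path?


Path A: 4 + 10 = 14
Path B: 8 + 9 = 17
Critical path = longest = max(14, 17)
= 17 (Path B)


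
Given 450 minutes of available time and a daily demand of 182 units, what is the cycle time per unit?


Cycle time = available time / demand
= 450 / 182
= 2.47 min/unit


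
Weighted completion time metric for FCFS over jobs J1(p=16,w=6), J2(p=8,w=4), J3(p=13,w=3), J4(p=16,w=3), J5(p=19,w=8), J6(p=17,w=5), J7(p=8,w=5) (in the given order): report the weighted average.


Completion times:
  J1: C=16, w×C=6×16=96
  J2: C=24, w×C=4×24=96
  J3: C=37, w×C=3×37=111
  J4: C=53, w×C=3×53=159
  J5: C=72, w×C=8×72=576
  J6: C=89, w×C=5×89=445
  J7: C=97, w×C=5×97=485
Sum w×C = 1968
Sum w = 34
Weighted avg = 1968/34
= 57.88


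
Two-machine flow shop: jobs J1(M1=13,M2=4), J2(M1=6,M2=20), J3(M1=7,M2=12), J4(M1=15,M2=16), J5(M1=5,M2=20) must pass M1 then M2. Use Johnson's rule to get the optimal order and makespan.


Johnson's rule:
Group 1 (M1≤M2, sort by M1): ['J5', 'J2', 'J3', 'J4']
Group 2 (M1>M2, sort desc M2): ['J1']
Sequence: J5 → J2 → J3 → J4 → J1
Makespan calculation:
  J5: M1 done=5, M2 done=25
  J2: M1 done=11, M2 done=45
  J3: M1 done=18, M2 done=57
  J4: M1 done=33, M2 done=73
  J1: M1 done=46, M2 done=77
= Sequence: J5 → J2 → J3 → J4 → J1, Makespan: 77


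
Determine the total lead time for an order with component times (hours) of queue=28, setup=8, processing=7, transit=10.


Lead time = queue + setup + processing + transit
= 28 + 8 + 7 + 10
= 53 hours


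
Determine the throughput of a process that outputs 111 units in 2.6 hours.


Throughput = units / time
= 111 / 2.6
= 42.7 units/hour


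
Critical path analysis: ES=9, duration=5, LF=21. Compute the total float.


EF = ES + duration = 9 + 5 = 14
LS = LF - duration = 21 - 5 = 16
Total Float = LF - EF = 21 - 14
(or LS - ES = 16 - 9)
= 7


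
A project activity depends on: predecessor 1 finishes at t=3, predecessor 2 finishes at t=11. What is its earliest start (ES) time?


ES = max of all predecessor completion times
Predecessors: [3, 11]
ES = max(3, 11)
= 11


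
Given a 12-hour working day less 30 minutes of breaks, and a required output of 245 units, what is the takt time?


Available = 12×60 - 30 = 690 min
Takt time = 690 / 245
= 2.82 min/unit


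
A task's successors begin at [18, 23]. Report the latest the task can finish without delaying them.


LF = min of all successor start times
Successors start at: [18, 23]
LF = min(18, 23)
= 18


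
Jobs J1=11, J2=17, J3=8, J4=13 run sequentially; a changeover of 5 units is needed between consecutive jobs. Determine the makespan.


Makespan = Σ processing + (n-1) × setup
= (11 + 17 + 8 + 13) + (4-1)×5
= 49 + 15
= 64 time units


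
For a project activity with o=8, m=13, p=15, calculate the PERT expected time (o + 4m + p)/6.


te = (o + 4m + p) / 6
= (8 + 4×13 + 15) / 6
= (8 + 52 + 15) / 6
= 75 / 6
= 12.50


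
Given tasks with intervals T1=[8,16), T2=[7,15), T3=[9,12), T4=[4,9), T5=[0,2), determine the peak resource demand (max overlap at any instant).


Check each time point for overlaps:
  t=8: 3 tasks active (T1, T2, T4)
Max concurrent = 3


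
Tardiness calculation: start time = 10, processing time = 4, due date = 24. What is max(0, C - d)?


Completion = start + processing = 10 + 4 = 14
Tardiness = max(0, C - d) = max(0, 14 - 24)
= max(0, -10)
= 0


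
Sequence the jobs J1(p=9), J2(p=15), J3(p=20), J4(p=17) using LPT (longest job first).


LPT: sort by longest processing time first
  J3: p=20
  J4: p=17
  J2: p=15
  J1: p=9
Order: J3 → J4 → J2 → J1


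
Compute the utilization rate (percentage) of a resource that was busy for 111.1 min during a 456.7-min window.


Utilization = busy / total × 100
= 111.1 / 456.7 × 100
= 24.3%


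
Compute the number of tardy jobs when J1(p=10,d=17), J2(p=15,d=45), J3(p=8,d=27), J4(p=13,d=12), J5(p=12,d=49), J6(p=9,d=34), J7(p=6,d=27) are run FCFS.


Completion vs due date:
  J1: C=10, d=17 → on time
  J2: C=25, d=45 → on time
  J3: C=33, d=27 → TARDY
  J4: C=46, d=12 → TARDY
  J5: C=58, d=49 → TARDY
  J6: C=67, d=34 → TARDY
  J7: C=73, d=27 → TARDY
Tardy jobs: J3, J4, J5, J6, J7
Count = 5


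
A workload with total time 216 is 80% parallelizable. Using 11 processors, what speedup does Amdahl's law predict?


Amdahl's law: T_p = T × ((1-p) + p/N)
= 216 × ((1-0.8) + 0.8/11)
= 216 × (0.20 + 0.0727)
= 216 × 0.2727
= 58.91
Speedup = 216/58.91
= 3.67×


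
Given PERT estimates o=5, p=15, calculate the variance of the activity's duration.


σ² = ((p - o) / 6)² = (p - o)² / 36
= (15 - 5)² / 36
= 10² / 36
= 100 / 36
= 2.7778


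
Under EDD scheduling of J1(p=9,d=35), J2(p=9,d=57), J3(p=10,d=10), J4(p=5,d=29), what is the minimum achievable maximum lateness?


EDD order: J3 → J4 → J1 → J2
Completion and lateness:
  J3: C=10, d=10, L=10-10=0
  J4: C=15, d=29, L=15-29=-14
  J1: C=24, d=35, L=24-35=-11
  J2: C=33, d=57, L=33-57=-24
Lmax = max(0, -14, -11, -24)
= 0


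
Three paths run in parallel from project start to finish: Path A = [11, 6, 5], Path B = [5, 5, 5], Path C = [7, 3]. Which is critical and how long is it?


Path A: 11 + 6 + 5 = 22
Path B: 5 + 5 + 5 = 15
Path C: 7 + 3 = 10
Critical path = longest = max(22, 15, 10)
= 22 (Path A)


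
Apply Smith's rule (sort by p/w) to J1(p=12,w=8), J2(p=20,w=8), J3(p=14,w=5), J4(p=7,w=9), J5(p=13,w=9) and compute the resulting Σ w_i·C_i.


WSPT order (by p/w): J4 → J5 → J1 → J2 → J3
  J4: C=7, w·C=9×7=63
  J5: C=20, w·C=9×20=180
  J1: C=32, w·C=8×32=256
  J2: C=52, w·C=8×52=416
  J3: C=66, w·C=5×66=330
Σ w·C = 1245
= 1245


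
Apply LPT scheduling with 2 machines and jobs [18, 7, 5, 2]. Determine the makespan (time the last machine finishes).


Jobs (LPT sorted): [18, 7, 5, 2]
Machines: 2
  J=18 → Machine 1 (load: 0+18=18)
  J=7 → Machine 2 (load: 0+7=7)
  J=5 → Machine 2 (load: 7+5=12)
  J=2 → Machine 2 (load: 12+2=14)
Machine loads: [18, 14]
Makespan = max = 18 time units


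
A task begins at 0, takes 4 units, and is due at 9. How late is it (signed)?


Completion = 0 + 4 = 4
Lateness = C - d = 4 - 9
= -5


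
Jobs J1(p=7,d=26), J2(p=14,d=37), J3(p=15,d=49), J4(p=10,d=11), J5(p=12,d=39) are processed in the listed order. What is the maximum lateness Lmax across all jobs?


Lateness per job (L = C - d):
  J1: C=7, d=26, L=-19
  J2: C=21, d=37, L=-16
  J3: C=36, d=49, L=-13
  J4: C=46, d=11, L=35
  J5: C=58, d=39, L=19
Lmax = max(-19, -16, -13, 35, 19)
= 35


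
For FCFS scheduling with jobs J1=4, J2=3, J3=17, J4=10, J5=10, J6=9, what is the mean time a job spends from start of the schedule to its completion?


Completion times:
  J1: completes at 4
  J2: completes at 7
  J3: completes at 24
  J4: completes at 34
  J5: completes at 44
  J6: completes at 53
Sum = 166
Average = 166/6
= 27.67


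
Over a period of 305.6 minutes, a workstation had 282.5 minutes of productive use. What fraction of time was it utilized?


Utilization = busy / total × 100
= 282.5 / 305.6 × 100
= 92.4%


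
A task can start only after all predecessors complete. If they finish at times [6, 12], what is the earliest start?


ES = max of all predecessor completion times
Predecessors: [6, 12]
ES = max(6, 12)
= 12


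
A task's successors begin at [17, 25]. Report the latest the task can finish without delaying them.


LF = min of all successor start times
Successors start at: [17, 25]
LF = min(17, 25)
= 17


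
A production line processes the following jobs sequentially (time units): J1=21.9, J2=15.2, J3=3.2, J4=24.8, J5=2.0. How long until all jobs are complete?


Sequential makespan: sum all processing times
= 21.9 + 15.2 + 3.2 + 24.8 + 2.0
= 67.1 time units


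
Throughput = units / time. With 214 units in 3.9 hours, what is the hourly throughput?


Throughput = units / time
= 214 / 3.9
= 54.9 units/hour


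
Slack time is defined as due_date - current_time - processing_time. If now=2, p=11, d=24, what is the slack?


Slack = due - current_time - processing
= 24 - 2 - 11
= 11


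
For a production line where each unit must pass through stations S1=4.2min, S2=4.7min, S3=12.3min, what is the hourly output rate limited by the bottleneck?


Bottleneck = longest station time
Station times: [4.2, 4.7, 12.3]
Max = 12.3 min
Rate = 60 / 12.3
= 4.88 units/hour (bottleneck: 12.3min)


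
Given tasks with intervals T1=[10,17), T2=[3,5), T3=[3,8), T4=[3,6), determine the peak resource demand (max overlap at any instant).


Check each time point for overlaps:
  t=3: 3 tasks active (T2, T3, T4)
Max concurrent = 3


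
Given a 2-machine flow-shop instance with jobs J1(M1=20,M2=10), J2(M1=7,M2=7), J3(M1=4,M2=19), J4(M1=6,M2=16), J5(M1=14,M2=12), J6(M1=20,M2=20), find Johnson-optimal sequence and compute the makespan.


Johnson's rule:
Group 1 (M1≤M2, sort by M1): ['J3', 'J4', 'J2', 'J6']
Group 2 (M1>M2, sort desc M2): ['J5', 'J1']
Sequence: J3 → J4 → J2 → J6 → J5 → J1
Makespan calculation:
  J3: M1 done=4, M2 done=23
  J4: M1 done=10, M2 done=39
  J2: M1 done=17, M2 done=46
  J6: M1 done=37, M2 done=66
  J5: M1 done=51, M2 done=78
  J1: M1 done=71, M2 done=88
= Sequence: J3 → J4 → J2 → J6 → J5 → J1, Makespan: 88


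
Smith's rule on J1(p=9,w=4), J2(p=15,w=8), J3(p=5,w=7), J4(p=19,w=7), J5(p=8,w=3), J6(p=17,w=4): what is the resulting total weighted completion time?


WSPT order (by p/w): J3 → J2 → J1 → J5 → J4 → J6
  J3: C=5, w·C=7×5=35
  J2: C=20, w·C=8×20=160
  J1: C=29, w·C=4×29=116
  J5: C=37, w·C=3×37=111
  J4: C=56, w·C=7×56=392
  J6: C=73, w·C=4×73=292
Σ w·C = 1106
= 1106


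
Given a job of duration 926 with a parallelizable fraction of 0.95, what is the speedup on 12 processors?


Amdahl's law: T_p = T × ((1-p) + p/N)
= 926 × ((1-0.95) + 0.95/12)
= 926 × (0.05 + 0.0792)
= 926 × 0.1292
= 119.61
Speedup = 926/119.61
= 7.74×


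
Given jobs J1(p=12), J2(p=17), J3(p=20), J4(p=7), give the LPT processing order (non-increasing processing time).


LPT: sort by longest processing time first
  J3: p=20
  J2: p=17
  J1: p=12
  J4: p=7
Order: J3 → J2 → J1 → J4


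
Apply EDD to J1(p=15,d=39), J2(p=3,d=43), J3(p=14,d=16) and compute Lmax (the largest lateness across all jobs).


EDD order: J3 → J1 → J2
Completion and lateness:
  J3: C=14, d=16, L=14-16=-2
  J1: C=29, d=39, L=29-39=-10
  J2: C=32, d=43, L=32-43=-11
Lmax = max(-2, -10, -11)
= -2


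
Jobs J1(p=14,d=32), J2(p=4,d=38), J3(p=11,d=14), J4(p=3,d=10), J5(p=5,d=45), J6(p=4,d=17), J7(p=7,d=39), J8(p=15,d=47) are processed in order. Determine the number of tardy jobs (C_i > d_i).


Completion vs due date:
  J1: C=14, d=32 → on time
  J2: C=18, d=38 → on time
  J3: C=29, d=14 → TARDY
  J4: C=32, d=10 → TARDY
  J5: C=37, d=45 → on time
  J6: C=41, d=17 → TARDY
  J7: C=48, d=39 → TARDY
  J8: C=63, d=47 → TARDY
Tardy jobs: J3, J4, J6, J7, J8
Count = 5


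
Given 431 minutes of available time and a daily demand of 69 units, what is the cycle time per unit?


Cycle time = available time / demand
= 431 / 69
= 6.25 min/unit


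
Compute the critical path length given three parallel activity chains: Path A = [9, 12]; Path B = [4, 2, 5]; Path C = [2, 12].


Path A: 9 + 12 = 21
Path B: 4 + 2 + 5 = 11
Path C: 2 + 12 = 14
Critical path = longest = max(21, 11, 14)
= 21 (Path A)


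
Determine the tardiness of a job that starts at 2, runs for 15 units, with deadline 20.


Completion = start + processing = 2 + 15 = 17
Tardiness = max(0, C - d) = max(0, 17 - 20)
= max(0, -3)
= 0


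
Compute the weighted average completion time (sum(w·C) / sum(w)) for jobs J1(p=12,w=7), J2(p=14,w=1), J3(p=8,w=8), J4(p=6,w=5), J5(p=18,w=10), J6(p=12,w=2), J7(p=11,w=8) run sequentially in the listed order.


Completion times:
  J1: C=12, w×C=7×12=84
  J2: C=26, w×C=1×26=26
  J3: C=34, w×C=8×34=272
  J4: C=40, w×C=5×40=200
  J5: C=58, w×C=10×58=580
  J6: C=70, w×C=2×70=140
  J7: C=81, w×C=8×81=648
Sum w×C = 1950
Sum w = 41
Weighted avg = 1950/41
= 47.56


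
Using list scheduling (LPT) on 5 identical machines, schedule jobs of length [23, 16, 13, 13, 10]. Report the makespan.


Jobs (LPT sorted): [23, 16, 13, 13, 10]
Machines: 5
  J=23 → Machine 1 (load: 0+23=23)
  J=16 → Machine 2 (load: 0+16=16)
  J=13 → Machine 3 (load: 0+13=13)
  J=13 → Machine 4 (load: 0+13=13)
  J=10 → Machine 5 (load: 0+10=10)
Machine loads: [23, 16, 13, 13, 10]
Makespan = max = 23 time units


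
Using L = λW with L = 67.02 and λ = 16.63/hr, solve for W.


Little's law: L = λW → W = L / λ
= 67.02 / 16.63
= 4.03 hours


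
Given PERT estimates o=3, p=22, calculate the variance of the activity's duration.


σ² = ((p - o) / 6)² = (p - o)² / 36
= (22 - 3)² / 36
= 19² / 36
= 361 / 36
= 10.0278


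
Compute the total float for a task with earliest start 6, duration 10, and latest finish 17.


EF = ES + duration = 6 + 10 = 16
LS = LF - duration = 17 - 10 = 7
Total Float = LF - EF = 17 - 16
(or LS - ES = 7 - 6)
= 1


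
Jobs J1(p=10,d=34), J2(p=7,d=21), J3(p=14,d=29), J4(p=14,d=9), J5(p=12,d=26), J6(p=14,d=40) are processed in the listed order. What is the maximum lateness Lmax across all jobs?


Lateness per job (L = C - d):
  J1: C=10, d=34, L=-24
  J2: C=17, d=21, L=-4
  J3: C=31, d=29, L=2
  J4: C=45, d=9, L=36
  J5: C=57, d=26, L=31
  J6: C=71, d=40, L=31
Lmax = max(-24, -4, 2, 36, 31, 31)
= 36


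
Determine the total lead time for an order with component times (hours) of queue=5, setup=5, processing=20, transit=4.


Lead time = queue + setup + processing + transit
= 5 + 5 + 20 + 4
= 34 hours


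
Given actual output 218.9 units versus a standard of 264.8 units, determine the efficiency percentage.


Efficiency = (actual / standard) × 100
= (218.9 / 264.8) × 100
= 82.7%


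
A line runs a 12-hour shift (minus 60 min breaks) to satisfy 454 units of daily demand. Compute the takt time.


Available = 12×60 - 60 = 660 min
Takt time = 660 / 454
= 1.45 min/unit


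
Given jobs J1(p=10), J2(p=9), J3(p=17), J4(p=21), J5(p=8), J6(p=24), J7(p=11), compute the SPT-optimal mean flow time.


SPT order: J5 → J2 → J1 → J7 → J3 → J4 → J6
Completion times:
  J5: C=8
  J2: C=17
  J1: C=27
  J7: C=38
  J3: C=55
  J4: C=76
  J6: C=100
Sum = 321, n = 7
Mean flow = 321/7
= 45.86


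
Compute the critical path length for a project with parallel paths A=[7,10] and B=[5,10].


Path A: 7 + 10 = 17
Path B: 5 + 10 = 15
Critical path = longest = max(17, 15)
= 17 (Path A)


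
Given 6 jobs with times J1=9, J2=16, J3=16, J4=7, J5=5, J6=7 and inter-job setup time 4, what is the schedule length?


Makespan = Σ processing + (n-1) × setup
= (9 + 16 + 16 + 7 + 5 + 7) + (6-1)×4
= 60 + 20
= 80 time units


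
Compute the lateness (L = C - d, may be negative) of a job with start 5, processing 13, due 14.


Completion = 5 + 13 = 18
Lateness = C - d = 18 - 14
= 4


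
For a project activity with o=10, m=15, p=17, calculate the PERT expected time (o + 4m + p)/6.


te = (o + 4m + p) / 6
= (10 + 4×15 + 17) / 6
= (10 + 60 + 17) / 6
= 87 / 6
= 14.50


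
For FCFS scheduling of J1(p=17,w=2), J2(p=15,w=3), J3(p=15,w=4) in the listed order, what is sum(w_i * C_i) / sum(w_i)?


Completion times:
  J1: C=17, w×C=2×17=34
  J2: C=32, w×C=3×32=96
  J3: C=47, w×C=4×47=188
Sum w×C = 318
Sum w = 9
Weighted avg = 318/9
= 35.33


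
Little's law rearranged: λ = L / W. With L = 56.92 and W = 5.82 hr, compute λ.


Little's law: L = λW → λ = L / W
= 56.92 / 5.82
= 9.78 per hour


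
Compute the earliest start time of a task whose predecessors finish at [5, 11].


ES = max of all predecessor completion times
Predecessors: [5, 11]
ES = max(5, 11)
= 11


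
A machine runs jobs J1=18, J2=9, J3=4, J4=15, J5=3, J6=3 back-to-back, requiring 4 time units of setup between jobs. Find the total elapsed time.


Makespan = Σ processing + (n-1) × setup
= (18 + 9 + 4 + 15 + 3 + 3) + (6-1)×4
= 52 + 20
= 72 time units


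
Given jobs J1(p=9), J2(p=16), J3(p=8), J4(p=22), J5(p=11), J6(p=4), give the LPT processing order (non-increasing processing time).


LPT: sort by longest processing time first
  J4: p=22
  J2: p=16
  J5: p=11
  J1: p=9
  J3: p=8
  J6: p=4
Order: J4 → J2 → J5 → J1 → J3 → J6


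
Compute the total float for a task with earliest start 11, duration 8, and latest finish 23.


EF = ES + duration = 11 + 8 = 19
LS = LF - duration = 23 - 8 = 15
Total Float = LF - EF = 23 - 19
(or LS - ES = 15 - 11)
= 4


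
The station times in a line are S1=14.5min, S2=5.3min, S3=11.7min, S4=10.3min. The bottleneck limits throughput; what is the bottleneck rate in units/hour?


Bottleneck = longest station time
Station times: [14.5, 5.3, 11.7, 10.3]
Max = 14.5 min
Rate = 60 / 14.5
= 4.14 units/hour (bottleneck: 14.5min)


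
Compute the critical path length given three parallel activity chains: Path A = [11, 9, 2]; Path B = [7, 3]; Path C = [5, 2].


Path A: 11 + 9 + 2 = 22
Path B: 7 + 3 = 10
Path C: 5 + 2 = 7
Critical path = longest = max(22, 10, 7)
= 22 (Path A)


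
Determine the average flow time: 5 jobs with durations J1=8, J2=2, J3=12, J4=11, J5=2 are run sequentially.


Completion times:
  J1: completes at 8
  J2: completes at 10
  J3: completes at 22
  J4: completes at 33
  J5: completes at 35
Sum = 108
Average = 108/5
= 21.60


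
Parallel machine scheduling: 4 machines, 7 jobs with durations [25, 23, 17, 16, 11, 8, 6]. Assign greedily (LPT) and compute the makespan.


Jobs (LPT sorted): [25, 23, 17, 16, 11, 8, 6]
Machines: 4
  J=25 → Machine 1 (load: 0+25=25)
  J=23 → Machine 2 (load: 0+23=23)
  J=17 → Machine 3 (load: 0+17=17)
  J=16 → Machine 4 (load: 0+16=16)
  J=11 → Machine 4 (load: 16+11=27)
  J=8 → Machine 3 (load: 17+8=25)
  J=6 → Machine 2 (load: 23+6=29)
Machine loads: [25, 29, 25, 27]
Makespan = max = 29 time units


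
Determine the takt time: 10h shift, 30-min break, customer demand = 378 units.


Available = 10×60 - 30 = 570 min
Takt time = 570 / 378
= 1.51 min/unit


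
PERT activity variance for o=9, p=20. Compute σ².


σ² = ((p - o) / 6)² = (p - o)² / 36
= (20 - 9)² / 36
= 11² / 36
= 121 / 36
= 3.3611


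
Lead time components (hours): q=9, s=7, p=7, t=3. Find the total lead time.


Lead time = queue + setup + processing + transit
= 9 + 7 + 7 + 3
= 26 hours


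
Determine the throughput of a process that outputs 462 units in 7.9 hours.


Throughput = units / time
= 462 / 7.9
= 58.5 units/hour


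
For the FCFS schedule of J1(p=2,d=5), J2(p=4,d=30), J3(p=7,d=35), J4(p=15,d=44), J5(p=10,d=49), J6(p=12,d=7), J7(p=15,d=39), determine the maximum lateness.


Lateness per job (L = C - d):
  J1: C=2, d=5, L=-3
  J2: C=6, d=30, L=-24
  J3: C=13, d=35, L=-22
  J4: C=28, d=44, L=-16
  J5: C=38, d=49, L=-11
  J6: C=50, d=7, L=43
  J7: C=65, d=39, L=26
Lmax = max(-3, -24, -22, -16, -11, 43, 26)
= 43


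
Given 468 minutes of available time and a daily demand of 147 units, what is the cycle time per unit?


Cycle time = available time / demand
= 468 / 147
= 3.18 min/unit


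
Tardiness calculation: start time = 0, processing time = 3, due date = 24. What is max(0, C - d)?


Completion = start + processing = 0 + 3 = 3
Tardiness = max(0, C - d) = max(0, 3 - 24)
= max(0, -21)
= 0


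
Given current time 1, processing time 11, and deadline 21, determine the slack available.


Slack = due - current_time - processing
= 21 - 1 - 11
= 9


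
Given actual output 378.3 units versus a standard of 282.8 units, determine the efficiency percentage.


Efficiency = (actual / standard) × 100
= (378.3 / 282.8) × 100
= 133.8%


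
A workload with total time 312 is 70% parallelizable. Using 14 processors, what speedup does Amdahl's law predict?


Amdahl's law: T_p = T × ((1-p) + p/N)
= 312 × ((1-0.7) + 0.7/14)
= 312 × (0.30 + 0.0500)
= 312 × 0.3500
= 109.20
Speedup = 312/109.20
= 2.86×


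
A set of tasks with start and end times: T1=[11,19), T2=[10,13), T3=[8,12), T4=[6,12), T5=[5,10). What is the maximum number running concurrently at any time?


Check each time point for overlaps:
  t=11: 4 tasks active (T1, T2, T3, T4)
Max concurrent = 4


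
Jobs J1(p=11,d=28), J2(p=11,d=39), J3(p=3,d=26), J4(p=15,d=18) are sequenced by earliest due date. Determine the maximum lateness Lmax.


EDD order: J4 → J3 → J1 → J2
Completion and lateness:
  J4: C=15, d=18, L=15-18=-3
  J3: C=18, d=26, L=18-26=-8
  J1: C=29, d=28, L=29-28=1
  J2: C=40, d=39, L=40-39=1
Lmax = max(-3, -8, 1, 1)
= 1


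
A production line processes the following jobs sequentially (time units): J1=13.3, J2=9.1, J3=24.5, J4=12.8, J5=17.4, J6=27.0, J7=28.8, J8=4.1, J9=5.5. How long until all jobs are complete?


Sequential makespan: sum all processing times
= 13.3 + 9.1 + 24.5 + 12.8 + 17.4 + 27.0 + 28.8 + 4.1 + 5.5
= 142.5 time units


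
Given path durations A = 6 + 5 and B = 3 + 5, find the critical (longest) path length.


Path A: 6 + 5 = 11
Path B: 3 + 5 = 8
Critical path = longest = max(11, 8)
= 11 (Path A)


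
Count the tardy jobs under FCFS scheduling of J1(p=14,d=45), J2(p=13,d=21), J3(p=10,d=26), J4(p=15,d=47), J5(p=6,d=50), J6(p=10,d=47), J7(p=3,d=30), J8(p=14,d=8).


Completion vs due date:
  J1: C=14, d=45 → on time
  J2: C=27, d=21 → TARDY
  J3: C=37, d=26 → TARDY
  J4: C=52, d=47 → TARDY
  J5: C=58, d=50 → TARDY
  J6: C=68, d=47 → TARDY
  J7: C=71, d=30 → TARDY
  J8: C=85, d=8 → TARDY
Tardy jobs: J2, J3, J4, J5, J6, J7, J8
Count = 7


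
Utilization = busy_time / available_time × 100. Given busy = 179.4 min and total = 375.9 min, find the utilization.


Utilization = busy / total × 100
= 179.4 / 375.9 × 100
= 47.7%


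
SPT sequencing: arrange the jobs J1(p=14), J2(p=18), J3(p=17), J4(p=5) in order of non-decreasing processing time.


SPT: sort by shortest processing time
  J4: p=5
  J1: p=14
  J3: p=17
  J2: p=18
Order: J4 → J1 → J3 → J2


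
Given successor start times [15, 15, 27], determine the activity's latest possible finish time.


LF = min of all successor start times
Successors start at: [15, 15, 27]
LF = min(15, 15, 27)
= 15


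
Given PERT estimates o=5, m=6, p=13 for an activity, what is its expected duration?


te = (o + 4m + p) / 6
= (5 + 4×6 + 13) / 6
= (5 + 24 + 13) / 6
= 42 / 6
= 7.00


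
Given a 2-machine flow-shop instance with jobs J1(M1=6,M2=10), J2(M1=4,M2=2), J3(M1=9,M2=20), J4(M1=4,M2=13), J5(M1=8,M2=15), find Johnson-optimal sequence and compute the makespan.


Johnson's rule:
Group 1 (M1≤M2, sort by M1): ['J4', 'J1', 'J5', 'J3']
Group 2 (M1>M2, sort desc M2): ['J2']
Sequence: J4 → J1 → J5 → J3 → J2
Makespan calculation:
  J4: M1 done=4, M2 done=17
  J1: M1 done=10, M2 done=27
  J5: M1 done=18, M2 done=42
  J3: M1 done=27, M2 done=62
  J2: M1 done=31, M2 done=64
= Sequence: J4 → J1 → J5 → J3 → J2, Makespan: 64


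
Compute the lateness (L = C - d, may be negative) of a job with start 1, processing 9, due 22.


Completion = 1 + 9 = 10
Lateness = C - d = 10 - 22
= -12


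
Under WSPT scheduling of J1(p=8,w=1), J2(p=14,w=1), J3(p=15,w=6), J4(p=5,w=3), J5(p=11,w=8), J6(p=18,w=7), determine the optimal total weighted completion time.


WSPT order (by p/w): J5 → J4 → J3 → J6 → J1 → J2
  J5: C=11, w·C=8×11=88
  J4: C=16, w·C=3×16=48
  J3: C=31, w·C=6×31=186
  J6: C=49, w·C=7×49=343
  J1: C=57, w·C=1×57=57
  J2: C=71, w·C=1×71=71
Σ w·C = 793
= 793


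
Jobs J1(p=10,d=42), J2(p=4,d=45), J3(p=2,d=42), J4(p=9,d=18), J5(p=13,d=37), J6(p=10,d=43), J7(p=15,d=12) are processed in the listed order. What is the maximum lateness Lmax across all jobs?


Lateness per job (L = C - d):
  J1: C=10, d=42, L=-32
  J2: C=14, d=45, L=-31
  J3: C=16, d=42, L=-26
  J4: C=25, d=18, L=7
  J5: C=38, d=37, L=1
  J6: C=48, d=43, L=5
  J7: C=63, d=12, L=51
Lmax = max(-32, -31, -26, 7, 1, 5, 51)
= 51


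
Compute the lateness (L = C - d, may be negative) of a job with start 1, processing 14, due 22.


Completion = 1 + 14 = 15
Lateness = C - d = 15 - 22
= -7


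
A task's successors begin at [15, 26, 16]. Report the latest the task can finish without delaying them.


LF = min of all successor start times
Successors start at: [15, 26, 16]
LF = min(15, 26, 16)
= 15


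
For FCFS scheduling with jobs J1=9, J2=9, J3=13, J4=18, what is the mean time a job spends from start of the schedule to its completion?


Completion times:
  J1: completes at 9
  J2: completes at 18
  J3: completes at 31
  J4: completes at 49
Sum = 107
Average = 107/4
= 26.75


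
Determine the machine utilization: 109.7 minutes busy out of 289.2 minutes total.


Utilization = busy / total × 100
= 109.7 / 289.2 × 100
= 37.9%


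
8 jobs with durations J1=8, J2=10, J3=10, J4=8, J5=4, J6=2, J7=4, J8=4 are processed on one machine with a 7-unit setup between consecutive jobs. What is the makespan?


Makespan = Σ processing + (n-1) × setup
= (8 + 10 + 10 + 8 + 4 + 2 + 4 + 4) + (8-1)×7
= 50 + 49
= 99 time units


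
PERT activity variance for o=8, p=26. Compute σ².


σ² = ((p - o) / 6)² = (p - o)² / 36
= (26 - 8)² / 36
= 18² / 36
= 324 / 36
= 9.0000


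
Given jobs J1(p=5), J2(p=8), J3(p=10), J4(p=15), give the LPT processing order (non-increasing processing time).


LPT: sort by longest processing time first
  J4: p=15
  J3: p=10
  J2: p=8
  J1: p=5
Order: J4 → J3 → J2 → J1


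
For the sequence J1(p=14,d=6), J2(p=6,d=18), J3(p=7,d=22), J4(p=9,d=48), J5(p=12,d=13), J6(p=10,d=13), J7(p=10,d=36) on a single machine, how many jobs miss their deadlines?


Completion vs due date:
  J1: C=14, d=6 → TARDY
  J2: C=20, d=18 → TARDY
  J3: C=27, d=22 → TARDY
  J4: C=36, d=48 → on time
  J5: C=48, d=13 → TARDY
  J6: C=58, d=13 → TARDY
  J7: C=68, d=36 → TARDY
Tardy jobs: J1, J2, J3, J5, J6, J7
Count = 6


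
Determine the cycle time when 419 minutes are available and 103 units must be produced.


Cycle time = available time / demand
= 419 / 103
= 4.07 min/unit


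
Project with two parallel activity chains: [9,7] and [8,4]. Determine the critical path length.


Path A: 9 + 7 = 16
Path B: 8 + 4 = 12
Critical path = longest = max(16, 12)
= 16 (Path A)


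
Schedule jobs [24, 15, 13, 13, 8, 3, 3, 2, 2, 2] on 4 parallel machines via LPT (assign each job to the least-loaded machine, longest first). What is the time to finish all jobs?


Jobs (LPT sorted): [24, 15, 13, 13, 8, 3, 3, 2, 2, 2]
Machines: 4
  J=24 → Machine 1 (load: 0+24=24)
  J=15 → Machine 2 (load: 0+15=15)
  J=13 → Machine 3 (load: 0+13=13)
  J=13 → Machine 4 (load: 0+13=13)
  J=8 → Machine 3 (load: 13+8=21)
  J=3 → Machine 4 (load: 13+3=16)
  J=3 → Machine 2 (load: 15+3=18)
  J=2 → Machine 4 (load: 16+2=18)
  J=2 → Machine 2 (load: 18+2=20)
  J=2 → Machine 4 (load: 18+2=20)
Machine loads: [24, 20, 21, 20]
Makespan = max = 24 time units


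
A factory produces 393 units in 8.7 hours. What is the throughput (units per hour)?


Throughput = units / time
= 393 / 8.7
= 45.2 units/hour


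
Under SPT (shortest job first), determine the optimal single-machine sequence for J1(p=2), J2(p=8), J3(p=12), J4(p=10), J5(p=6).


SPT: sort by shortest processing time
  J1: p=2
  J5: p=6
  J2: p=8
  J4: p=10
  J3: p=12
Order: J1 → J5 → J2 → J4 → J3


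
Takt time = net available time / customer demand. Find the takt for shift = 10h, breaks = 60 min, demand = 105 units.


Available = 10×60 - 60 = 540 min
Takt time = 540 / 105
= 5.14 min/unit


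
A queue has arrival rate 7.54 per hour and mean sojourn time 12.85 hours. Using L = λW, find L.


Little's law: L = λ × W
= 7.54 × 12.85
= 96.89


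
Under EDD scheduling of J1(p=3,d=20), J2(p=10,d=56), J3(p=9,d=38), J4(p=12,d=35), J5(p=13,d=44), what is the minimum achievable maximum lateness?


EDD order: J1 → J4 → J3 → J5 → J2
Completion and lateness:
  J1: C=3, d=20, L=3-20=-17
  J4: C=15, d=35, L=15-35=-20
  J3: C=24, d=38, L=24-38=-14
  J5: C=37, d=44, L=37-44=-7
  J2: C=47, d=56, L=47-56=-9
Lmax = max(-17, -20, -14, -7, -9)
= -7


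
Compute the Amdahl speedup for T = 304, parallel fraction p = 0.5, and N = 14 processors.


Amdahl's law: T_p = T × ((1-p) + p/N)
= 304 × ((1-0.5) + 0.5/14)
= 304 × (0.50 + 0.0357)
= 304 × 0.5357
= 162.86
Speedup = 304/162.86
= 1.87×


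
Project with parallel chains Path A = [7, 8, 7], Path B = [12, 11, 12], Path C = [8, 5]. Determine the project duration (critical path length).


Path A: 7 + 8 + 7 = 22
Path B: 12 + 11 + 12 = 35
Path C: 8 + 5 = 13
Critical path = longest = max(22, 35, 13)
= 35 (Path B)


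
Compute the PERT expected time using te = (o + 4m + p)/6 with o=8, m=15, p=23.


te = (o + 4m + p) / 6
= (8 + 4×15 + 23) / 6
= (8 + 60 + 23) / 6
= 91 / 6
= 15.17


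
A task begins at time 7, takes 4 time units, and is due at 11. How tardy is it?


Completion = start + processing = 7 + 4 = 11
Tardiness = max(0, C - d) = max(0, 11 - 11)
= max(0, 0)
= 0


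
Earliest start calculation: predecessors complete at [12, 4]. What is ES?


ES = max of all predecessor completion times
Predecessors: [12, 4]
ES = max(12, 4)
= 12


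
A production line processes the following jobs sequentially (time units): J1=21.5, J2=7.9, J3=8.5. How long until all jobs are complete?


Sequential makespan: sum all processing times
= 21.5 + 7.9 + 8.5
= 37.9 time units


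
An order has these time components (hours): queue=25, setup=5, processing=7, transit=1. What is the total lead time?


Lead time = queue + setup + processing + transit
= 25 + 5 + 7 + 1
= 38 hours


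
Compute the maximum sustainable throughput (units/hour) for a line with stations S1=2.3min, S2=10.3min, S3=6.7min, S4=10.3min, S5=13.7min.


Bottleneck = longest station time
Station times: [2.3, 10.3, 6.7, 10.3, 13.7]
Max = 13.7 min
Rate = 60 / 13.7
= 4.38 units/hour (bottleneck: 13.7min)


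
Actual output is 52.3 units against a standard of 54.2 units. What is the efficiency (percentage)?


Efficiency = (actual / standard) × 100
= (52.3 / 54.2) × 100
= 96.5%


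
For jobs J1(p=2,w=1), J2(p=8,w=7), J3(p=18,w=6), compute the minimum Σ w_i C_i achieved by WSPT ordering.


WSPT order (by p/w): J2 → J1 → J3
  J2: C=8, w·C=7×8=56
  J1: C=10, w·C=1×10=10
  J3: C=28, w·C=6×28=168
Σ w·C = 234
= 234


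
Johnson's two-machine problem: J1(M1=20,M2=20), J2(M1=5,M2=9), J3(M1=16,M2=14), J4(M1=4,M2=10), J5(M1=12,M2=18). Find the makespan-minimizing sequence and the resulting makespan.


Johnson's rule:
Group 1 (M1≤M2, sort by M1): ['J4', 'J2', 'J5', 'J1']
Group 2 (M1>M2, sort desc M2): ['J3']
Sequence: J4 → J2 → J5 → J1 → J3
Makespan calculation:
  J4: M1 done=4, M2 done=14
  J2: M1 done=9, M2 done=23
  J5: M1 done=21, M2 done=41
  J1: M1 done=41, M2 done=61
  J3: M1 done=57, M2 done=75
= Sequence: J4 → J2 → J5 → J1 → J3, Makespan: 75
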